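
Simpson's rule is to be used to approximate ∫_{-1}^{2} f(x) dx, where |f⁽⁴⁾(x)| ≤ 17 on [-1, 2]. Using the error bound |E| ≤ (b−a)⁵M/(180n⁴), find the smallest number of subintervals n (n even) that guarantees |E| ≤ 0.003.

10

Need 4131/(180n⁴) ≤ 0.003.
n⁴ ≥ 4131/(180·0.003) = 7650 ⇒ n ≥ 9.3522, so the smallest even n is 10. (n must be even for Simpson's rule.)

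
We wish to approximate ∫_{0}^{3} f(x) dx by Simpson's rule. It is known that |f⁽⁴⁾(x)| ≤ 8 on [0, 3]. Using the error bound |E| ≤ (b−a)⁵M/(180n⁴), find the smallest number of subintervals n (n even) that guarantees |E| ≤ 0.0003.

Need 1944/(180n⁴) ≤ 0.0003.
n⁴ ≥ 1944/(180·0.0003) = 36000 ⇒ n ≥ 13.7745, so the smallest even n is 14. (n must be even for Simpson's rule.)

14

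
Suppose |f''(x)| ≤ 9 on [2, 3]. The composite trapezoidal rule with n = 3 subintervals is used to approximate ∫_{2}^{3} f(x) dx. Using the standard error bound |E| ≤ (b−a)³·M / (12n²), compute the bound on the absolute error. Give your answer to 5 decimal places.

0.08333

|E| ≤ (1)³·9 / (12·3²) = 9/108 = 0.08333.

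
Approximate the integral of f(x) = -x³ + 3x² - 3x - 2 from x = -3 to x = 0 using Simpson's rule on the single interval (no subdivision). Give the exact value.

54.75

S = (b−a)/6 · [f(-3) + 4f(-1.5) + f(0)] = 0.5·[61 + 4·12.625 + (-2)] = 54.75.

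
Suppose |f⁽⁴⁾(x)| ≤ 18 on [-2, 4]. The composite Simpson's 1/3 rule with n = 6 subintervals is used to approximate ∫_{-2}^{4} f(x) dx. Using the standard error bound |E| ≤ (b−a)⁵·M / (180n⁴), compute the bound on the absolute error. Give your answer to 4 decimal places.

0.6000

|E| ≤ (6)⁵·18 / (180·6⁴) = 139968/233280 = 0.6000.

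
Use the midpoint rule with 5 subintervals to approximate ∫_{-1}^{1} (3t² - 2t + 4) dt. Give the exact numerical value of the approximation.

h = (1 − (-1))/5 = 0.4.
Midpoints m₁,…,m₅ = -0.8, -0.4, 0, 0.4, 0.8.
f(m₁)=7.52, f(m₂)=5.28, f(m₃)=4, f(m₄)=3.68, f(m₅)=4.32.
h·[f(m₁) + f(m₂) + f(m₃) + f(m₄) + f(m₅)] = 0.4·(24.8) = 9.92.

9.92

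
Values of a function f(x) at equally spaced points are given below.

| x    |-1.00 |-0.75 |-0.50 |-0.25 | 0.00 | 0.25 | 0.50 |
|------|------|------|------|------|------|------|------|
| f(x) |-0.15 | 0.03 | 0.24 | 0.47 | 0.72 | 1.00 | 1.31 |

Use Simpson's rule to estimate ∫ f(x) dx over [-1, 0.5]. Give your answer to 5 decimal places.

h = 0.25, n = 6.
(h/3)·[y₀ + 4y₁ + 2y₂ + 4y₃ + 2y₄ + 4y₅ + y₆] = 0.083333·(9.08) = 0.75667.

0.75667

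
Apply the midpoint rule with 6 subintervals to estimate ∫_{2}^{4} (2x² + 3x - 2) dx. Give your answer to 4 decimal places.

h = (4 − 2)/6 = 0.333333.
Midpoints m₁,…,m₆ = 2.166667, 2.5, 2.833333, 3.166667, 3.5, 3.833333.
f(m₁)=13.888889, f(m₂)=18, f(m₃)=22.555556, f(m₄)=27.555556, f(m₅)=33, f(m₆)=38.888889.
h·[f(m₁) + f(m₂) + f(m₃) + f(m₄) + f(m₅) + f(m₆)] = 0.333333·(153.888889) = 51.2963.

51.2963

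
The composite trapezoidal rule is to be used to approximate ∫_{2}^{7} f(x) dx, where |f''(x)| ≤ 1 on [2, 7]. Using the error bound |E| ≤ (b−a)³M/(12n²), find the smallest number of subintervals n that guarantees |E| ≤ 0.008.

37

Need 125/(12n²) ≤ 0.008.
n² ≥ 125/(12·0.008) = 1302.08 ⇒ n ≥ 36.0844, so the smallest n is 37.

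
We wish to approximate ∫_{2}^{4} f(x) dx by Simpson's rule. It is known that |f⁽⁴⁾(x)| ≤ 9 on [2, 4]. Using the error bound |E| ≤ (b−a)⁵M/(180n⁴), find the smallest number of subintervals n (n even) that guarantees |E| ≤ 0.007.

Need 288/(180n⁴) ≤ 0.007.
n⁴ ≥ 288/(180·0.007) = 228.571 ⇒ n ≥ 3.8883, so the smallest even n is 4. (n must be even for Simpson's rule.)

4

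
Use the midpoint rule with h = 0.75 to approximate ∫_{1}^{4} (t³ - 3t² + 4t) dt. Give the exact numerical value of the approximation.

h = (4 − 1)/4 = 0.75.
Midpoints m₁,…,m₄ = 1.375, 2.125, 2.875, 3.625.
f(m₁)=2.427734375, f(m₂)=4.548828125, f(m₃)=10.466796875, f(m₄)=22.712890625.
h·[f(m₁) + f(m₂) + f(m₃) + f(m₄)] = 0.75·(40.15625) = 30.1171875.

30.1171875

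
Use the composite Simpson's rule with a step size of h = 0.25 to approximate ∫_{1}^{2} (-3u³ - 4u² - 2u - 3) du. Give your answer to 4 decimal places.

-26.5833

h = (2 − 1)/4 = 0.25.
Nodes u₀,…,u₄ = 1, 1.25, 1.5, 1.75, 2.
f(u) = -3u³ - 4u² - 2u - 3: f₀=-12, f₁=-17.609375, f₂=-25.125, f₃=-34.828125, f₄=-47.
(h/3)·[f₀ + 4f₁ + 2f₂ + 4f₃ + f₄] = 0.083333·(-319) = -26.5833.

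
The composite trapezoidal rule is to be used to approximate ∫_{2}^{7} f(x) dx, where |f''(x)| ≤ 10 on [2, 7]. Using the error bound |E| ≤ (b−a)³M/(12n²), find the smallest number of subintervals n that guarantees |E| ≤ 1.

11

Need 1250/(12n²) ≤ 1.
n² ≥ 1250/(12·1) = 104.167 ⇒ n ≥ 10.2062, so the smallest n is 11.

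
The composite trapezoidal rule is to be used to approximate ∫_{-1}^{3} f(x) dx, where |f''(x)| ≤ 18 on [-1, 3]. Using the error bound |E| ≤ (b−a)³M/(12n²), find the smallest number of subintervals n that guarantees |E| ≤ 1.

10

Need 1152/(12n²) ≤ 1.
n² ≥ 1152/(12·1) = 96 ⇒ n ≥ 9.7980, so the smallest n is 10.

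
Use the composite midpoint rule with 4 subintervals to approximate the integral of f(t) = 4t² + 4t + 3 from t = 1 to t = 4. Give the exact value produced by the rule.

122.4375

h = (4 − 1)/4 = 0.75.
Midpoints m₁,…,m₄ = 1.375, 2.125, 2.875, 3.625.
f(m₁)=16.0625, f(m₂)=29.5625, f(m₃)=47.5625, f(m₄)=70.0625.
h·[f(m₁) + f(m₂) + f(m₃) + f(m₄)] = 0.75·(163.25) = 122.4375.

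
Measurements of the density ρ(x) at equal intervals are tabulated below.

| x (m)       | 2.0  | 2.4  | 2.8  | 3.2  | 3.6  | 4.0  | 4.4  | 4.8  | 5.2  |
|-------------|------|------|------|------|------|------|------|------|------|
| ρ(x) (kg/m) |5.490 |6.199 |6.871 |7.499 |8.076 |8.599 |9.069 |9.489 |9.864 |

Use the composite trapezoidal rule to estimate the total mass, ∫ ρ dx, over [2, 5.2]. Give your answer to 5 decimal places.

25.39160

h = 0.4, n = 8.
(h/2)·[y₀ + 2y₁ + 2y₂ + 2y₃ + 2y₄ + 2y₅ + 2y₆ + 2y₇ + y₈] = 0.2·(126.958) = 25.39160.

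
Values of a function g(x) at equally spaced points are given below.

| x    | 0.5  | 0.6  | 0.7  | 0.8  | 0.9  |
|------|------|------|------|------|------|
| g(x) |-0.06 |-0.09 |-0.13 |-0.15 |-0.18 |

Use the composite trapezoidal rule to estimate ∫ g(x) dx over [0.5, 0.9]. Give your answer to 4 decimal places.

h = 0.1, n = 4.
(h/2)·[y₀ + 2y₁ + 2y₂ + 2y₃ + y₄] = 0.05·(-0.98) = -0.0490.

-0.0490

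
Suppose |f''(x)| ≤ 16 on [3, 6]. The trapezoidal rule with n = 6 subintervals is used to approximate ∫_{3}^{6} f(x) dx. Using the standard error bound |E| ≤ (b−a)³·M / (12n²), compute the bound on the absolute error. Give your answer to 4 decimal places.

1.0000

|E| ≤ (3)³·16 / (12·6²) = 432/432 = 1.0000.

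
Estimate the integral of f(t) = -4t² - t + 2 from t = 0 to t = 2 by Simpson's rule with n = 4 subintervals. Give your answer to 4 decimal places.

h = (2 − 0)/4 = 0.5.
Nodes t₀,…,t₄ = 0, 0.5, 1, 1.5, 2.
f(t) = -4t² - t + 2: f₀=2, f₁=0.5, f₂=-3, f₃=-8.5, f₄=-16.
(h/3)·[f₀ + 4f₁ + 2f₂ + 4f₃ + f₄] = 0.166667·(-52) = -8.6667.

-8.6667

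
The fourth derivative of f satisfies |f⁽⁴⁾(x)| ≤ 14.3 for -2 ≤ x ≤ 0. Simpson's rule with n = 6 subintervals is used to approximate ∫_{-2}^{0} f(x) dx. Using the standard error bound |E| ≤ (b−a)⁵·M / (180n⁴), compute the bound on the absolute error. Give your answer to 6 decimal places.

|E| ≤ (2)⁵·14.3 / (180·6⁴) = 457.6/233280 = 0.001962.

0.001962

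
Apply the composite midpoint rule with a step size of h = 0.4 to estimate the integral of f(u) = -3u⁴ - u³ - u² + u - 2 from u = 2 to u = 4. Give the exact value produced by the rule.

h = (4 − 2)/5 = 0.4.
Midpoints m₁,…,m₅ = 2.2, 2.6, 3, 3.4, 3.8.
f(m₁)=-85.5648, f(m₂)=-160.8288, f(m₃)=-278, f(m₄)=-450.3648, f(m₅)=-693.0528.
h·[f(m₁) + f(m₂) + f(m₃) + f(m₄) + f(m₅)] = 0.4·(-1667.8112) = -667.12448.

-667.12448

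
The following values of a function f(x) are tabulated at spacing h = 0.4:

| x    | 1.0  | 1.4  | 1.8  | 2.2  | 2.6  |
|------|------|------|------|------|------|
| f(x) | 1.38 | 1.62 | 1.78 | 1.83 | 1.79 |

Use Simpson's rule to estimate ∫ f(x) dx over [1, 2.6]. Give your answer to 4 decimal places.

2.7373

h = 0.4, n = 4.
(h/3)·[y₀ + 4y₁ + 2y₂ + 4y₃ + y₄] = 0.133333·(20.53) = 2.7373.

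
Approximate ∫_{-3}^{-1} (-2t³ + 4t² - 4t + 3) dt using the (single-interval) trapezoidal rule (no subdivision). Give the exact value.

118

T = (b−a)/2 · [f(-3) + f(-1)] = 1·[105 + 13] = 118.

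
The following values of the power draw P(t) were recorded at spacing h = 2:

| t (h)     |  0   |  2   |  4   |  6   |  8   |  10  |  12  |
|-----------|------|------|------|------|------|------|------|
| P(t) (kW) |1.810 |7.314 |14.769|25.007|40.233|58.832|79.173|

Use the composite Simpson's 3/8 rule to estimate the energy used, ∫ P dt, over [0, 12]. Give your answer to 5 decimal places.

370.83075

h = 2, n = 6.
(3h/8)·[y₀ + 3y₁ + 3y₂ + 2y₃ + 3y₄ + 3y₅ + y₆] = 0.75·(494.441) = 370.83075.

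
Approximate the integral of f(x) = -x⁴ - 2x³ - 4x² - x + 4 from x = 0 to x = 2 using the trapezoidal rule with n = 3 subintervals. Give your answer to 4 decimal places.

-21.7202

h = (2 − 0)/3 = 0.666667.
Nodes x₀,…,x₃ = 0, 0.666667, 1.333333, 2.
f(x) = -x⁴ - 2x³ - 4x² - x + 4: f₀=4, f₁=0.765432, f₂=-12.345679, f₃=-46.
(h/2)·[f₀ + 2f₁ + 2f₂ + f₃] = 0.333333·(-65.160494) = -21.7202.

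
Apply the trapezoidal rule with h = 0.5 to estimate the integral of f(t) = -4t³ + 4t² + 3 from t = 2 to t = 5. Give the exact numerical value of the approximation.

-448.75

h = (5 − 2)/6 = 0.5.
Nodes t₀,…,t₆ = 2, 2.5, 3, 3.5, 4, 4.5, 5.
f(t) = -4t³ + 4t² + 3: f₀=-13, f₁=-34.5, f₂=-69, f₃=-119.5, f₄=-189, f₅=-280.5, f₆=-397.
(h/2)·[f₀ + 2f₁ + 2f₂ + 2f₃ + 2f₄ + 2f₅ + f₆] = 0.25·(-1795) = -448.75.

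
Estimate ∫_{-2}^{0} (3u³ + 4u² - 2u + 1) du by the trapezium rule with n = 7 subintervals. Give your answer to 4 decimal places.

4.5306

h = (0 − (-2))/7 = 0.285714.
Nodes u₀,…,u₇ = -2, -1.714286, -1.428571, -1.142857, -0.857143, -0.571429, -0.285714, 0.
f(u) = 3u³ + 4u² - 2u + 1: f₀=-3, f₁=1.069971, f₂=3.274052, f₃=4.032070, f₄=3.763848, f₅=2.889213, f₆=1.827988, f₇=1.
(h/2)·[f₀ + 2f₁ + 2f₂ + 2f₃ + 2f₄ + 2f₅ + 2f₆ + f₇] = 0.142857·(31.714286) = 4.5306.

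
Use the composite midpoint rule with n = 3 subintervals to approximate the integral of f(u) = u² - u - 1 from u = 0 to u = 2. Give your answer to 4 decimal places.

-1.4074

h = (2 − 0)/3 = 0.666667.
Midpoints m₁,…,m₃ = 0.333333, 1, 1.666667.
f(m₁)=-1.222222, f(m₂)=-1, f(m₃)=0.111111.
h·[f(m₁) + f(m₂) + f(m₃)] = 0.666667·(-2.111111) = -1.4074.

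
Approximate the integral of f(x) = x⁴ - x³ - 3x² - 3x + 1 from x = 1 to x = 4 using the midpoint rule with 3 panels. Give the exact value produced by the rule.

50.5625

h = (4 − 1)/3 = 1.
Midpoints m₁,…,m₃ = 1.5, 2.5, 3.5.
f(m₁)=-8.5625, f(m₂)=-1.8125, f(m₃)=60.9375.
h·[f(m₁) + f(m₂) + f(m₃)] = 1·(50.5625) = 50.5625.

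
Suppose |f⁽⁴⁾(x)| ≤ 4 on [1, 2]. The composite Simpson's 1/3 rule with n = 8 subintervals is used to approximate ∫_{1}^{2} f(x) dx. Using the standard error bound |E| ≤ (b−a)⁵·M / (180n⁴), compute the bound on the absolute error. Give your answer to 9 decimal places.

|E| ≤ (1)⁵·4 / (180·8⁴) = 4/737280 = 0.000005425.

0.000005425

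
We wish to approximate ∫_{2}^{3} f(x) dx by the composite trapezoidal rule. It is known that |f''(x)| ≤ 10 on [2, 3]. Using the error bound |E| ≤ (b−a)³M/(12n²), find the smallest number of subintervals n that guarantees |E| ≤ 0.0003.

53

Need 10/(12n²) ≤ 0.0003.
n² ≥ 10/(12·0.0003) = 2777.78 ⇒ n ≥ 52.7046, so the smallest n is 53.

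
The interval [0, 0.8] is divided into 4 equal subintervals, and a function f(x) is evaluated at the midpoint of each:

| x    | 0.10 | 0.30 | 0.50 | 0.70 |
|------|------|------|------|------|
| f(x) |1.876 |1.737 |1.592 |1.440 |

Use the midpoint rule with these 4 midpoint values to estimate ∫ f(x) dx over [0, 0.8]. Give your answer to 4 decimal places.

h = 0.2, n = 4.
h·[y(m₁) + y(m₂) + y(m₃) + y(m₄)] = 0.2·(6.645) = 1.3290.

1.3290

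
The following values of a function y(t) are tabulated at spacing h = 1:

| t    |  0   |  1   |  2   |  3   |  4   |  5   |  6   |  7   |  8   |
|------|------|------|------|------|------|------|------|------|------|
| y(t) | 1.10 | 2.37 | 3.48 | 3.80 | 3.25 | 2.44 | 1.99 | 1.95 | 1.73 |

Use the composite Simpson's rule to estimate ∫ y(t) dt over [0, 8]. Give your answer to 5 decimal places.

20.83667

h = 1, n = 8.
(h/3)·[y₀ + 4y₁ + 2y₂ + 4y₃ + 2y₄ + 4y₅ + 2y₆ + 4y₇ + y₈] = 0.333333·(62.51) = 20.83667.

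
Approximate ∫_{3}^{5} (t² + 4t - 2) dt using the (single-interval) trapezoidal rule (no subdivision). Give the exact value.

62

T = (b−a)/2 · [f(3) + f(5)] = 1·[19 + 43] = 62.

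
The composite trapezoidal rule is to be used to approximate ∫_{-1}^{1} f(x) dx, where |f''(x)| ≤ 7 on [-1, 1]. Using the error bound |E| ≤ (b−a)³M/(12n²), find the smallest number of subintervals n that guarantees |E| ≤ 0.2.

5

Need 56/(12n²) ≤ 0.2.
n² ≥ 56/(12·0.2) = 23.3333 ⇒ n ≥ 4.8305, so the smallest n is 5.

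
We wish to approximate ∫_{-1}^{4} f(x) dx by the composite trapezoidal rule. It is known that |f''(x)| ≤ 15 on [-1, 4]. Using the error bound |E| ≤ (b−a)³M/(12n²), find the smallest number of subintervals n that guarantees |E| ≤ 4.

7

Need 1875/(12n²) ≤ 4.
n² ≥ 1875/(12·4) = 39.0625 ⇒ n ≥ 6.2500, so the smallest n is 7.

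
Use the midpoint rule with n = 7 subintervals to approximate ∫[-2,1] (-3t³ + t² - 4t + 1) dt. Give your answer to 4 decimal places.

22.9974

h = (1 − (-2))/7 = 0.428571.
Midpoints m₁,…,m₇ = -1.785714, -1.357143, -0.928571, -0.5, -0.071429, 0.357143, 0.785714.
f(m₁)=28.414359, f(m₂)=15.769315, f(m₃)=7.978499, f(m₄)=3.625, f(m₅)=1.291910, f(m₆)=-0.437682, f(m₇)=-2.980685.
h·[f(m₁) + f(m₂) + f(m₃) + f(m₄) + f(m₅) + f(m₆) + f(m₇)] = 0.428571·(53.660714) = 22.9974.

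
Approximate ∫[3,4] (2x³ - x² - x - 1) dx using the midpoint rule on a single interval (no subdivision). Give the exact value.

M = (b−a)·f(3.5) = 1·(69) = 69.

69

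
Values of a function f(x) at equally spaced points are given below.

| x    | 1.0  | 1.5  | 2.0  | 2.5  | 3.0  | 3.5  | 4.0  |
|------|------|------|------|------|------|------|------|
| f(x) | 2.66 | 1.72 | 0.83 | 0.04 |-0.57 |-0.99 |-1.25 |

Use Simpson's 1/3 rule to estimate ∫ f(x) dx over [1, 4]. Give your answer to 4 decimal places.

h = 0.5, n = 6.
(h/3)·[y₀ + 4y₁ + 2y₂ + 4y₃ + 2y₄ + 4y₅ + y₆] = 0.166667·(5.01) = 0.8350.

0.8350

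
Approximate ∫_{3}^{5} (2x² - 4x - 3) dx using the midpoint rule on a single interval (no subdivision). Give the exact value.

M = (b−a)·f(4) = 2·(13) = 26.

26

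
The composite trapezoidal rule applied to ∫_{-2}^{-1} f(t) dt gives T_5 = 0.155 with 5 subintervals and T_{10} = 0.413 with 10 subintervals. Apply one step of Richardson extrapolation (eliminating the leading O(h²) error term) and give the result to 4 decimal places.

0.4990

R = (4·T_{10} − T_5) / 3 = (4·0.413 − 0.155)/3 = (1.497)/3 = 0.4990.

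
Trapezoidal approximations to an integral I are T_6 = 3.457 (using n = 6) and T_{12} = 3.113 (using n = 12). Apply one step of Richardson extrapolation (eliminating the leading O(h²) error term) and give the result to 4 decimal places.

2.9983

R = (4·T_{12} − T_6) / 3 = (4·3.113 − 3.457)/3 = (8.995)/3 = 2.9983.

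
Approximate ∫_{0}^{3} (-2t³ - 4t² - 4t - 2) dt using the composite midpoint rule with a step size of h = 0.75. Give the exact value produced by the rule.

h = (3 − 0)/4 = 0.75.
Midpoints m₁,…,m₄ = 0.375, 1.125, 1.875, 2.625.
f(m₁)=-4.16796875, f(m₂)=-14.41015625, f(m₃)=-36.74609375, f(m₄)=-76.23828125.
h·[f(m₁) + f(m₂) + f(m₃) + f(m₄)] = 0.75·(-131.5625) = -98.671875.

-98.671875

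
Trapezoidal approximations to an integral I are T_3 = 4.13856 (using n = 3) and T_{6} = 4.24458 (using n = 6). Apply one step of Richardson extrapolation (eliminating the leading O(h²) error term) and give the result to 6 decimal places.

4.279920

R = (4·T_{6} − T_3) / 3 = (4·4.24458 − 4.13856)/3 = (12.83976)/3 = 4.279920.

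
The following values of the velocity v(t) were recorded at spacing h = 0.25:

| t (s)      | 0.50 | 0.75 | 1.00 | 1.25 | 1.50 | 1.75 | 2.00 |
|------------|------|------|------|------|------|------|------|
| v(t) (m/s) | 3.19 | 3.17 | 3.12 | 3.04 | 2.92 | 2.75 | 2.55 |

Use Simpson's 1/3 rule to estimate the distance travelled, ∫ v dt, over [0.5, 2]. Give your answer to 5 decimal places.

4.47167

h = 0.25, n = 6.
(h/3)·[y₀ + 4y₁ + 2y₂ + 4y₃ + 2y₄ + 4y₅ + y₆] = 0.083333·(53.66) = 4.47167.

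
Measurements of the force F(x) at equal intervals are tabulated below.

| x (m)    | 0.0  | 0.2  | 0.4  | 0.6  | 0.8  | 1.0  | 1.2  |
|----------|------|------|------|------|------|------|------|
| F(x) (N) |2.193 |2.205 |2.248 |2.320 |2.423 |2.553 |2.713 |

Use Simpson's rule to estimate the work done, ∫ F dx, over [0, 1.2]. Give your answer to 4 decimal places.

2.8373

h = 0.2, n = 6.
(h/3)·[y₀ + 4y₁ + 2y₂ + 4y₃ + 2y₄ + 4y₅ + y₆] = 0.066667·(42.560) = 2.8373.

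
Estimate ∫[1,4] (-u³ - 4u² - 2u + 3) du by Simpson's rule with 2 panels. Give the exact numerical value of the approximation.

h = (4 − 1)/2 = 1.5.
Nodes u₀,…,u₂ = 1, 2.5, 4.
f(u) = -u³ - 4u² - 2u + 3: f₀=-4, f₁=-42.625, f₂=-133.
(h/3)·[f₀ + 4f₁ + f₂] = 0.5·(-307.5) = -153.75.

-153.75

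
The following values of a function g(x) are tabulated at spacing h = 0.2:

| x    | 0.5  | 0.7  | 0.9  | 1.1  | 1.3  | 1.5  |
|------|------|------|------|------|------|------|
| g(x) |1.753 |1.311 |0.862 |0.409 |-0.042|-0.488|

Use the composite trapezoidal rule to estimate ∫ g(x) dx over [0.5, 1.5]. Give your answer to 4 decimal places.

0.6345

h = 0.2, n = 5.
(h/2)·[y₀ + 2y₁ + 2y₂ + 2y₃ + 2y₄ + y₅] = 0.1·(6.345) = 0.6345.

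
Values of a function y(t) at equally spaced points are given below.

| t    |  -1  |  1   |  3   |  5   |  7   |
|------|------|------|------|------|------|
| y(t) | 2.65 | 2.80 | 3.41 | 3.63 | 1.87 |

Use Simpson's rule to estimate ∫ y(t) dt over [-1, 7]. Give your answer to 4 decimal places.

24.7067

h = 2, n = 4.
(h/3)·[y₀ + 4y₁ + 2y₂ + 4y₃ + y₄] = 0.666667·(37.06) = 24.7067.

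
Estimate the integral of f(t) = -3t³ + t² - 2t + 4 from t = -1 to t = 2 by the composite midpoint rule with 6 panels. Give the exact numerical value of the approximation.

0.96875

h = (2 − (-1))/6 = 0.5.
Midpoints m₁,…,m₆ = -0.75, -0.25, 0.25, 0.75, 1.25, 1.75.
f(m₁)=7.328125, f(m₂)=4.609375, f(m₃)=3.515625, f(m₄)=1.796875, f(m₅)=-2.796875, f(m₆)=-12.515625.
h·[f(m₁) + f(m₂) + f(m₃) + f(m₄) + f(m₅) + f(m₆)] = 0.5·(1.9375) = 0.96875.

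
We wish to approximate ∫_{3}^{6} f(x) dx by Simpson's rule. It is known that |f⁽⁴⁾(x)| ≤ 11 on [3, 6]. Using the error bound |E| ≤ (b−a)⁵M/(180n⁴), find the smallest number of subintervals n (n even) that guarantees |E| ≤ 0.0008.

Need 2673/(180n⁴) ≤ 0.0008.
n⁴ ≥ 2673/(180·0.0008) = 18562.5 ⇒ n ≥ 11.6724, so the smallest even n is 12. (n must be even for Simpson's rule.)

12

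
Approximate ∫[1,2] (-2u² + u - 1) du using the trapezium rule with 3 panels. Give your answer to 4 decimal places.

h = (2 − 1)/3 = 0.333333.
Nodes u₀,…,u₃ = 1, 1.333333, 1.666667, 2.
f(u) = -2u² + u - 1: f₀=-2, f₁=-3.222222, f₂=-4.888889, f₃=-7.
(h/2)·[f₀ + 2f₁ + 2f₂ + f₃] = 0.166667·(-25.222222) = -4.2037.

-4.2037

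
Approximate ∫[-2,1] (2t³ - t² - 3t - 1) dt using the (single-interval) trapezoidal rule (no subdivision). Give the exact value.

-27

T = (b−a)/2 · [f(-2) + f(1)] = 1.5·[(-15) + (-3)] = -27.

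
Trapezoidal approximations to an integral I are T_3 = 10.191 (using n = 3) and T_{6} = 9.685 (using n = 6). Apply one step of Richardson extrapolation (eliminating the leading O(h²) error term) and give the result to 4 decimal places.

R = (4·T_{6} − T_3) / 3 = (4·9.685 − 10.191)/3 = (28.549)/3 = 9.5163.

9.5163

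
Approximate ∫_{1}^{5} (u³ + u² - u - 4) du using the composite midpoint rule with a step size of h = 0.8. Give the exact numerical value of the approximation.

167.2

h = (5 − 1)/5 = 0.8.
Midpoints m₁,…,m₅ = 1.4, 2.2, 3, 3.8, 4.6.
f(m₁)=-0.696, f(m₂)=9.288, f(m₃)=29, f(m₄)=61.512, f(m₅)=109.896.
h·[f(m₁) + f(m₂) + f(m₃) + f(m₄) + f(m₅)] = 0.8·(209) = 167.2.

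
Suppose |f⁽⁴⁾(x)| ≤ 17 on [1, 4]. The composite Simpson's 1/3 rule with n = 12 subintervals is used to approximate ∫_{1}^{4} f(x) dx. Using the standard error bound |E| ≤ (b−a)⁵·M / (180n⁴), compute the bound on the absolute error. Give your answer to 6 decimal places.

|E| ≤ (3)⁵·17 / (180·12⁴) = 4131/3732480 = 0.001107.

0.001107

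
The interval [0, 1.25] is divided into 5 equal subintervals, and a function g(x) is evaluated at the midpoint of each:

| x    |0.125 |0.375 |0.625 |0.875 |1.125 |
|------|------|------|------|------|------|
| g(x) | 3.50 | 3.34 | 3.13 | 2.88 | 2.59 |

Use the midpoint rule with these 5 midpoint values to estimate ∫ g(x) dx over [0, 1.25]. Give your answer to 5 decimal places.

3.86000

h = 0.25, n = 5.
h·[y(m₁) + y(m₂) + y(m₃) + y(m₄) + y(m₅)] = 0.25·(15.44) = 3.86000.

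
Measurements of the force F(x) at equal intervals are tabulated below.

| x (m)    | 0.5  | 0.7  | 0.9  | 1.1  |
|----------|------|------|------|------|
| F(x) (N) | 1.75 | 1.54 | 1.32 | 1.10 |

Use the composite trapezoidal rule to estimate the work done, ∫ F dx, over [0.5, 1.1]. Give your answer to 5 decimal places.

0.85700

h = 0.2, n = 3.
(h/2)·[y₀ + 2y₁ + 2y₂ + y₃] = 0.1·(8.57) = 0.85700.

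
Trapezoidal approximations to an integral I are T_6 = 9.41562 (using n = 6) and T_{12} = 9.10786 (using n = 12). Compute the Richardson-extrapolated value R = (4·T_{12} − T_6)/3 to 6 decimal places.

R = (4·T_{12} − T_6) / 3 = (4·9.10786 − 9.41562)/3 = (27.01582)/3 = 9.005273.

9.005273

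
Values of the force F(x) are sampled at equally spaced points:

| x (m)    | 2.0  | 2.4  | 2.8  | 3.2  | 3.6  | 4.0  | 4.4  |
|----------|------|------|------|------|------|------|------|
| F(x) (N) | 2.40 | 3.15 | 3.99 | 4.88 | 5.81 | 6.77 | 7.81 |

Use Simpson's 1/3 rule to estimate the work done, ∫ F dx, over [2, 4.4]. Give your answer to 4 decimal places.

h = 0.4, n = 6.
(h/3)·[y₀ + 4y₁ + 2y₂ + 4y₃ + 2y₄ + 4y₅ + y₆] = 0.133333·(89.01) = 11.8680.

11.8680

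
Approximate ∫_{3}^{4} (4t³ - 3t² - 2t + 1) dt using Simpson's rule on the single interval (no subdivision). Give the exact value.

132

S = (b−a)/6 · [f(3) + 4f(3.5) + f(4)] = 0.166667·[76 + 4·128.75 + 201] = 132.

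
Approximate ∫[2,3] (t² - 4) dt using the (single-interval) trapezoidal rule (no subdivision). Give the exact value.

T = (b−a)/2 · [f(2) + f(3)] = 0.5·[0 + 5] = 2.5.

2.5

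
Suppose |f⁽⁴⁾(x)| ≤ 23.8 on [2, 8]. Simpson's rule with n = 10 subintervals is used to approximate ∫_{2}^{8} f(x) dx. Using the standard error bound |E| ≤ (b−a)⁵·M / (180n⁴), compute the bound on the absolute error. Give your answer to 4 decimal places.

0.1028

|E| ≤ (6)⁵·23.8 / (180·10⁴) = 185068.8/1800000 = 0.1028.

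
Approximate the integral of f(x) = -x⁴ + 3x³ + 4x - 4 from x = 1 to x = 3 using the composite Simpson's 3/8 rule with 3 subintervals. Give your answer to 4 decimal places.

19.4815

h = (3 − 1)/3 = 0.666667.
Nodes x₀,…,x₃ = 1, 1.666667, 2.333333, 3.
f(x) = -x⁴ + 3x³ + 4x - 4: f₀=2, f₁=8.839506, f₂=13.802469, f₃=8.
(3h/8)·[f₀ + 3f₁ + 3f₂ + f₃] = 0.25·(77.925926) = 19.4815.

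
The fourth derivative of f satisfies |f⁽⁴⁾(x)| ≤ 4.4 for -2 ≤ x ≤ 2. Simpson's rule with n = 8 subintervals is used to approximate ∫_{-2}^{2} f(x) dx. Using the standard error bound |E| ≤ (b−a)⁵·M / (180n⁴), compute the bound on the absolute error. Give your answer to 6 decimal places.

0.006111

|E| ≤ (4)⁵·4.4 / (180·8⁴) = 4505.6/737280 = 0.006111.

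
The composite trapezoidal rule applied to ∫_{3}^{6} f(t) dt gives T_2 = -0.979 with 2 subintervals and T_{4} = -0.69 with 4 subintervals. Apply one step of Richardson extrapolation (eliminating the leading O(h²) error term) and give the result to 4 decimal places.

-0.5937

R = (4·T_{4} − T_2) / 3 = (4·(-0.69) − (-0.979))/3 = (-1.781)/3 = -0.5937.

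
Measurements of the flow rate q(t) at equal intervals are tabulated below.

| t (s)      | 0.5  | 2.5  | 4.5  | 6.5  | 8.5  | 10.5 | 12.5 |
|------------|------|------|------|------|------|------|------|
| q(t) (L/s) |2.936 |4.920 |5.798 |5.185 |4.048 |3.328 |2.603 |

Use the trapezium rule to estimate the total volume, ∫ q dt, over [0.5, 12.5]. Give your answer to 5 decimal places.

52.09700

h = 2, n = 6.
(h/2)·[y₀ + 2y₁ + 2y₂ + 2y₃ + 2y₄ + 2y₅ + y₆] = 1·(52.097) = 52.09700.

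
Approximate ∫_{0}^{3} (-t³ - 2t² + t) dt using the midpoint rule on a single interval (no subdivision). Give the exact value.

M = (b−a)·f(1.5) = 3·(-6.375) = -19.125.

-19.125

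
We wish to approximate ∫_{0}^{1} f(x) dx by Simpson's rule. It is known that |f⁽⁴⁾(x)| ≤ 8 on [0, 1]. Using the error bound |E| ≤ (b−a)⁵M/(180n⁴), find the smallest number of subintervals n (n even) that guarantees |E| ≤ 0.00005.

6

Need 8/(180n⁴) ≤ 0.00005.
n⁴ ≥ 8/(180·0.00005) = 888.889 ⇒ n ≥ 5.4602, so the smallest even n is 6. (n must be even for Simpson's rule.)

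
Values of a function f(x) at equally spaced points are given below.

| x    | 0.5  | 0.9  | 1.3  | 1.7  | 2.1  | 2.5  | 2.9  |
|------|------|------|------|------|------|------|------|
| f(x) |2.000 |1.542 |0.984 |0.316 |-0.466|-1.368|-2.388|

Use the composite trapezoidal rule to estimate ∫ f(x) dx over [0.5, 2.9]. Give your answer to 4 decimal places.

0.3256

h = 0.4, n = 6.
(h/2)·[y₀ + 2y₁ + 2y₂ + 2y₃ + 2y₄ + 2y₅ + y₆] = 0.2·(1.628) = 0.3256.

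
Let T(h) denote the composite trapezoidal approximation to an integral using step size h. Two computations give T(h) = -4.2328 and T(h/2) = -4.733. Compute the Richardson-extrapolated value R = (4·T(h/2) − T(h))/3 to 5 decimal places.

-4.89973

R = (4·T(h/2) − T(h)) / 3 = (4·(-4.733) − (-4.2328))/3 = (-14.6992)/3 = -4.89973.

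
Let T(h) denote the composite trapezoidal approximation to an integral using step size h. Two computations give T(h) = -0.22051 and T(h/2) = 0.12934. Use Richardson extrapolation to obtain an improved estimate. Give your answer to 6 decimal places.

0.245957

R = (4·T(h/2) − T(h)) / 3 = (4·0.12934 − (-0.22051))/3 = (0.73787)/3 = 0.245957.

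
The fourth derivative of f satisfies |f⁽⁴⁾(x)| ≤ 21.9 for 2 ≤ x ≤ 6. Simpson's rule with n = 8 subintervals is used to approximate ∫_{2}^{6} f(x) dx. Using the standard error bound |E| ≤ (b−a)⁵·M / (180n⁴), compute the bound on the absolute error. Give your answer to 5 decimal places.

|E| ≤ (4)⁵·21.9 / (180·8⁴) = 22425.6/737280 = 0.03042.

0.03042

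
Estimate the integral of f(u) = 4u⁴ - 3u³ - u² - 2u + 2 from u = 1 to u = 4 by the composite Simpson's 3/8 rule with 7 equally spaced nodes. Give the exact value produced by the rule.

h = (4 − 1)/6 = 0.5.
Nodes u₀,…,u₆ = 1, 1.5, 2, 2.5, 3, 3.5, 4.
f(u) = 4u⁴ - 3u³ - u² - 2u + 2: f₀=0, f₁=6.875, f₂=34, f₃=100.125, f₄=230, f₅=454.375, f₆=810.
(3h/8)·[f₀ + 3f₁ + 3f₂ + 2f₃ + 3f₄ + 3f₅ + f₆] = 0.1875·(3186) = 597.375.

597.375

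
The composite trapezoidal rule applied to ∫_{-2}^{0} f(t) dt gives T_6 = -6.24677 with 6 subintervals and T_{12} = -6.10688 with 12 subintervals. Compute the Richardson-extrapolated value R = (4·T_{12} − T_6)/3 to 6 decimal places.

-6.060250

R = (4·T_{12} − T_6) / 3 = (4·(-6.10688) − (-6.24677))/3 = (-18.18075)/3 = -6.060250.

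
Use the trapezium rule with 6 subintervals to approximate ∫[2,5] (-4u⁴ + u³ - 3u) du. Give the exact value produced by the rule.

h = (5 − 2)/6 = 0.5.
Nodes u₀,…,u₆ = 2, 2.5, 3, 3.5, 4, 4.5, 5.
f(u) = -4u⁴ + u³ - 3u: f₀=-62, f₁=-148.125, f₂=-306, f₃=-567.875, f₄=-972, f₅=-1562.625, f₆=-2390.
(h/2)·[f₀ + 2f₁ + 2f₂ + 2f₃ + 2f₄ + 2f₅ + f₆] = 0.25·(-9565.25) = -2391.3125.

-2391.3125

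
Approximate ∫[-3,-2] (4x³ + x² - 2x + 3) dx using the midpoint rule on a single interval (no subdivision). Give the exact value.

M = (b−a)·f(-2.5) = 1·(-48.25) = -48.25.

-48.25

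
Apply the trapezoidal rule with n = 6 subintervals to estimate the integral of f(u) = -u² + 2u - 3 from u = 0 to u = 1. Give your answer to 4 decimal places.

-2.3380

h = (1 − 0)/6 = 0.166667.
Nodes u₀,…,u₆ = 0, 0.166667, 0.333333, 0.5, 0.666667, 0.833333, 1.
f(u) = -u² + 2u - 3: f₀=-3, f₁=-2.694444, f₂=-2.444444, f₃=-2.25, f₄=-2.111111, f₅=-2.027778, f₆=-2.
(h/2)·[f₀ + 2f₁ + 2f₂ + 2f₃ + 2f₄ + 2f₅ + f₆] = 0.083333·(-28.055556) = -2.3380.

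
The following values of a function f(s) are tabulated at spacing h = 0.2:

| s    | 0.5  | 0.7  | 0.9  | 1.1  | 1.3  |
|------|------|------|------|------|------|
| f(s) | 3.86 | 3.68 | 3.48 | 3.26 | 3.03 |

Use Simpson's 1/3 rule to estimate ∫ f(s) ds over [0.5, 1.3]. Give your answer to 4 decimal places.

2.7740

h = 0.2, n = 4.
(h/3)·[y₀ + 4y₁ + 2y₂ + 4y₃ + y₄] = 0.066667·(41.61) = 2.7740.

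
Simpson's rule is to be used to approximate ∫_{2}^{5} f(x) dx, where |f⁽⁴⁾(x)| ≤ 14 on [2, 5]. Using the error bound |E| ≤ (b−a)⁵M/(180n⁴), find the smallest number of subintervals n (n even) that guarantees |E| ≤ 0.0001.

Need 3402/(180n⁴) ≤ 0.0001.
n⁴ ≥ 3402/(180·0.0001) = 189000 ⇒ n ≥ 20.8505, so the smallest even n is 22. (n must be even for Simpson's rule.)

22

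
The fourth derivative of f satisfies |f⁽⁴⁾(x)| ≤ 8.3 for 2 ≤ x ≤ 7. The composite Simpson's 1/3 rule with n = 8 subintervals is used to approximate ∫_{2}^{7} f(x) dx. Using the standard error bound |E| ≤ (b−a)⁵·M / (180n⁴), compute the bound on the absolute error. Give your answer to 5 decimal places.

|E| ≤ (5)⁵·8.3 / (180·8⁴) = 25937.5/737280 = 0.03518.

0.03518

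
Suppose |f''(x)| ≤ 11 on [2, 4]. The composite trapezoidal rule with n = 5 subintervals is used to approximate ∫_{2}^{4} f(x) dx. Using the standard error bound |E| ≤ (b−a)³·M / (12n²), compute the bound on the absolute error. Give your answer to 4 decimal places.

|E| ≤ (2)³·11 / (12·5²) = 88/300 = 0.2933.

0.2933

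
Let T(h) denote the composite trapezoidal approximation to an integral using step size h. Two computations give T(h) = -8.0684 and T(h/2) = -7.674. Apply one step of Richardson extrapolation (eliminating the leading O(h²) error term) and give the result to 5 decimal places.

R = (4·T(h/2) − T(h)) / 3 = (4·(-7.674) − (-8.0684))/3 = (-22.6276)/3 = -7.54253.

-7.54253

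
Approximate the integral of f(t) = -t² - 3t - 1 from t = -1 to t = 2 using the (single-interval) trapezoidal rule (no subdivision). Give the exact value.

-15

T = (b−a)/2 · [f(-1) + f(2)] = 1.5·[1 + (-11)] = -15.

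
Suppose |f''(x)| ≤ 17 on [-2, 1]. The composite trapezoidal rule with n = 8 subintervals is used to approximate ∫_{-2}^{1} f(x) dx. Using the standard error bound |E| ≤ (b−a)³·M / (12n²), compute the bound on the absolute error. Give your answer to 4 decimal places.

|E| ≤ (3)³·17 / (12·8²) = 459/768 = 0.5977.

0.5977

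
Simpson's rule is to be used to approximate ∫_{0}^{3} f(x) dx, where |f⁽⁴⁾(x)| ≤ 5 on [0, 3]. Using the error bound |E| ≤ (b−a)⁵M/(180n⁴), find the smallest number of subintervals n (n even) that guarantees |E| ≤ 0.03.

Need 1215/(180n⁴) ≤ 0.03.
n⁴ ≥ 1215/(180·0.03) = 225 ⇒ n ≥ 3.8730, so the smallest even n is 4. (n must be even for Simpson's rule.)

4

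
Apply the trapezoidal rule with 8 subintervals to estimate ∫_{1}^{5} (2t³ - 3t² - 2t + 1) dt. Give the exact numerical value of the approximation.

h = (5 − 1)/8 = 0.5.
Nodes t₀,…,t₈ = 1, 1.5, 2, 2.5, 3, 3.5, 4, 4.5, 5.
f(t) = 2t³ - 3t² - 2t + 1: f₀=-2, f₁=-2, f₂=1, f₃=8.5, f₄=22, f₅=43, f₆=73, f₇=113.5, f₈=166.
(h/2)·[f₀ + 2f₁ + 2f₂ + 2f₃ + 2f₄ + 2f₅ + 2f₆ + 2f₇ + f₈] = 0.25·(682) = 170.5.

170.5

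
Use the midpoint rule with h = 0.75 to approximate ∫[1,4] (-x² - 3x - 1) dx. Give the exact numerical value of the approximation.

h = (4 − 1)/4 = 0.75.
Midpoints m₁,…,m₄ = 1.375, 2.125, 2.875, 3.625.
f(m₁)=-7.015625, f(m₂)=-11.890625, f(m₃)=-17.890625, f(m₄)=-25.015625.
h·[f(m₁) + f(m₂) + f(m₃) + f(m₄)] = 0.75·(-61.8125) = -46.359375.

-46.359375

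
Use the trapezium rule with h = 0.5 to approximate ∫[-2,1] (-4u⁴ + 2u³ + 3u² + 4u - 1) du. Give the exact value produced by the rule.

h = (1 − (-2))/6 = 0.5.
Nodes u₀,…,u₆ = -2, -1.5, -1, -0.5, 0, 0.5, 1.
f(u) = -4u⁴ + 2u³ + 3u² + 4u - 1: f₀=-77, f₁=-27.25, f₂=-8, f₃=-2.75, f₄=-1, f₅=1.75, f₆=4.
(h/2)·[f₀ + 2f₁ + 2f₂ + 2f₃ + 2f₄ + 2f₅ + f₆] = 0.25·(-147.5) = -36.875.

-36.875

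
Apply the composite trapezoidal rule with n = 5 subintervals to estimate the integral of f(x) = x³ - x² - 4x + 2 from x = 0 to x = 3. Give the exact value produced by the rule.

h = (3 − 0)/5 = 0.6.
Nodes x₀,…,x₅ = 0, 0.6, 1.2, 1.8, 2.4, 3.
f(x) = x³ - x² - 4x + 2: f₀=2, f₁=-0.544, f₂=-2.512, f₃=-2.608, f₄=0.464, f₅=8.
(h/2)·[f₀ + 2f₁ + 2f₂ + 2f₃ + 2f₄ + f₅] = 0.3·(-0.4) = -0.12.

-0.12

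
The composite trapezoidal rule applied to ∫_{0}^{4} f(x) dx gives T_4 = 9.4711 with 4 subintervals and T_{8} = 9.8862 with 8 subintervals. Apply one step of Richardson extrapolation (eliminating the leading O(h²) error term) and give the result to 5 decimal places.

10.02457

R = (4·T_{8} − T_4) / 3 = (4·9.8862 − 9.4711)/3 = (30.0737)/3 = 10.02457.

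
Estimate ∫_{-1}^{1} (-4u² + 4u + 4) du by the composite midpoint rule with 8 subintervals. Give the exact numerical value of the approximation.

5.375

h = (1 − (-1))/8 = 0.25.
Midpoints m₁,…,m₈ = -0.875, -0.625, -0.375, -0.125, 0.125, 0.375, 0.625, 0.875.
f(m₁)=-2.5625, f(m₂)=-0.0625, f(m₃)=1.9375, f(m₄)=3.4375, f(m₅)=4.4375, f(m₆)=4.9375, f(m₇)=4.9375, f(m₈)=4.4375.
h·[f(m₁) + f(m₂) + f(m₃) + f(m₄) + f(m₅) + f(m₆) + f(m₇) + f(m₈)] = 0.25·(21.5) = 5.375.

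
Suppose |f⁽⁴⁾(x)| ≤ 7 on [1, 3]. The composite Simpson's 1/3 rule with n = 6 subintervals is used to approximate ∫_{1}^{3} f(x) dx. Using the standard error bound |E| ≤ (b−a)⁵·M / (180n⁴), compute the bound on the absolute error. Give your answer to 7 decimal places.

0.0009602

|E| ≤ (2)⁵·7 / (180·6⁴) = 224/233280 = 0.0009602.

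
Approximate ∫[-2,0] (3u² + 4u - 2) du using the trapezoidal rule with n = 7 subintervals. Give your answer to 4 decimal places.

h = (0 − (-2))/7 = 0.285714.
Nodes u₀,…,u₇ = -2, -1.714286, -1.428571, -1.142857, -0.857143, -0.571429, -0.285714, 0.
f(u) = 3u² + 4u - 2: f₀=2, f₁=-0.040816, f₂=-1.591837, f₃=-2.653061, f₄=-3.224490, f₅=-3.306122, f₆=-2.897959, f₇=-2.
(h/2)·[f₀ + 2f₁ + 2f₂ + 2f₃ + 2f₄ + 2f₅ + 2f₆ + f₇] = 0.142857·(-27.428571) = -3.9184.

-3.9184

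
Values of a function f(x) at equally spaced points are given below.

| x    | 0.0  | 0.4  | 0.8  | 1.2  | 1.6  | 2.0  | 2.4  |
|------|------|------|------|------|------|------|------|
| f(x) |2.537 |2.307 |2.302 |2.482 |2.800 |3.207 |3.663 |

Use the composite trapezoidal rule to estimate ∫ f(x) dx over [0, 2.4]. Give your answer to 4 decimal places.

6.4792

h = 0.4, n = 6.
(h/2)·[y₀ + 2y₁ + 2y₂ + 2y₃ + 2y₄ + 2y₅ + y₆] = 0.2·(32.396) = 6.4792.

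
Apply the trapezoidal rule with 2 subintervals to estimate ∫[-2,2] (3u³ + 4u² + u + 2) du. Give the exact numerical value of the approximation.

40

h = (2 − (-2))/2 = 2.
Nodes u₀,…,u₂ = -2, 0, 2.
f(u) = 3u³ + 4u² + u + 2: f₀=-8, f₁=2, f₂=44.
(h/2)·[f₀ + 2f₁ + f₂] = 1·(40) = 40.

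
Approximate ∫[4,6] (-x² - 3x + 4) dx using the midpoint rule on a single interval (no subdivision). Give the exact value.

-72

M = (b−a)·f(5) = 2·(-36) = -72.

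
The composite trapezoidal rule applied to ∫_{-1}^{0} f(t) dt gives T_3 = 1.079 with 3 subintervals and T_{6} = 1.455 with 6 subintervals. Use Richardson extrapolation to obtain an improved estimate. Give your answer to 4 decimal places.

R = (4·T_{6} − T_3) / 3 = (4·1.455 − 1.079)/3 = (4.741)/3 = 1.5803.

1.5803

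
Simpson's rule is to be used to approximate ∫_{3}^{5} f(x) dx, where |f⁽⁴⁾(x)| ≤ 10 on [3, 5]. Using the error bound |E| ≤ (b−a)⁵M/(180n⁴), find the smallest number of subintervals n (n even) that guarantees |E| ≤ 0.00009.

Need 320/(180n⁴) ≤ 0.00009.
n⁴ ≥ 320/(180·0.00009) = 19753.1 ⇒ n ≥ 11.8552, so the smallest even n is 12. (n must be even for Simpson's rule.)

12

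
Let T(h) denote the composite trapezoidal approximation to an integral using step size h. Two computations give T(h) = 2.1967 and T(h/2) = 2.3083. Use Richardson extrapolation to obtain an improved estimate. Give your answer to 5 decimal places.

R = (4·T(h/2) − T(h)) / 3 = (4·2.3083 − 2.1967)/3 = (7.0365)/3 = 2.34550.

2.34550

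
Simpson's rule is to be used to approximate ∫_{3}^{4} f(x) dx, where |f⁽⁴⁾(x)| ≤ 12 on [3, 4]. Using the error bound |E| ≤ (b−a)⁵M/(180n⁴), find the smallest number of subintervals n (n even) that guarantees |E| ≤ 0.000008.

Need 12/(180n⁴) ≤ 0.000008.
n⁴ ≥ 12/(180·0.000008) = 8333.33 ⇒ n ≥ 9.5544, so the smallest even n is 10. (n must be even for Simpson's rule.)

10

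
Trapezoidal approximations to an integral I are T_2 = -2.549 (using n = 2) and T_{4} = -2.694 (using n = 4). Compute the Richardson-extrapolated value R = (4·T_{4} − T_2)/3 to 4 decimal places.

R = (4·T_{4} − T_2) / 3 = (4·(-2.694) − (-2.549))/3 = (-8.227)/3 = -2.7423.

-2.7423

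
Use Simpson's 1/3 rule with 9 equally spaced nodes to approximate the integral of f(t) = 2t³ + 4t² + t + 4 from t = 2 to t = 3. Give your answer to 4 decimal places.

64.3333

h = (3 − 2)/8 = 0.125.
Nodes t₀,…,t₈ = 2, 2.125, 2.25, 2.375, 2.5, 2.625, 2.75, 2.875, 3.
f(t) = 2t³ + 4t² + t + 4: f₀=38, f₁=43.37890625, f₂=49.28125, f₃=55.73046875, f₄=62.75, f₅=70.36328125, f₆=78.59375, f₇=87.46484375, f₈=97.
(h/3)·[f₀ + 4f₁ + 2f₂ + 4f₃ + 2f₄ + 4f₅ + 2f₆ + 4f₇ + f₈] = 0.041667·(1544) = 64.3333.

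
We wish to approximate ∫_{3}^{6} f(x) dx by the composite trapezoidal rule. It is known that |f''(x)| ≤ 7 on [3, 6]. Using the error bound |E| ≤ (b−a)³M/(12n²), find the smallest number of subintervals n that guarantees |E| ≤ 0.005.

57

Need 189/(12n²) ≤ 0.005.
n² ≥ 189/(12·0.005) = 3150 ⇒ n ≥ 56.1249, so the smallest n is 57.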